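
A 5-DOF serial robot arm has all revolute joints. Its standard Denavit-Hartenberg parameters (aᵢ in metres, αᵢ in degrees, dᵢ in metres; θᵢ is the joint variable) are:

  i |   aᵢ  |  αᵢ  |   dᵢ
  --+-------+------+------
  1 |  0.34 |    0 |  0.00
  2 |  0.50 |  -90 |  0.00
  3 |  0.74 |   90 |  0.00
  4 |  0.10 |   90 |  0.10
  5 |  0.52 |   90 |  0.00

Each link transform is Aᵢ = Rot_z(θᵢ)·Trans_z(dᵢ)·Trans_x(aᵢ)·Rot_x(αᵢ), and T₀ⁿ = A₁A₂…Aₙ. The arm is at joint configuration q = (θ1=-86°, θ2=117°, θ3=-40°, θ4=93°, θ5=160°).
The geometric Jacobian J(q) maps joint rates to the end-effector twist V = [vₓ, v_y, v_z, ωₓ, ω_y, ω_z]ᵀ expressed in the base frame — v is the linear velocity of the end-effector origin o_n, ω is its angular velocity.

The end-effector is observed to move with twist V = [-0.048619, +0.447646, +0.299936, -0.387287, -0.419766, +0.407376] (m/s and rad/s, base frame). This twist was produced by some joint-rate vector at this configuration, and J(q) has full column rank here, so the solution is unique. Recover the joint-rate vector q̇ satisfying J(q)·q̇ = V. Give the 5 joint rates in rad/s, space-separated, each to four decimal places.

0.5250 -0.0780 -0.1370 0.3220 -0.4460

o_n = [0.9984, -0.2063, 0.7016]
J₁: ẑ×o_n = [0.2063, 0.9984, -0.0000], ω = ẑ
J2: z=[0.0000, 0.0000, 1.0000] o=[0.0237, -0.3392, 0.0000] → [-0.1328, 0.9746, 0.0000, 0.0000, 0.0000, 1.0000]
J3: z=[-0.5150, 0.8572, 0.0000] o=[0.4523, -0.0817, 0.0000] → [0.6014, 0.3613, -0.4039, -0.5150, 0.8572, 0.0000]
J4: z=[-0.5510, -0.3311, 0.7660] o=[0.9382, 0.2103, 0.4757] → [0.2444, 0.1706, 0.2495, -0.5510, -0.3311, 0.7660]
J5: z=[0.6288, 0.4389, 0.6419] o=[0.8282, 0.2607, 0.5489] → [0.3668, 0.0132, -0.3683, 0.6288, 0.4389, 0.6419]
q̇ = J⁺·V = [0.5250, -0.0780, -0.1370, 0.3220, -0.4460]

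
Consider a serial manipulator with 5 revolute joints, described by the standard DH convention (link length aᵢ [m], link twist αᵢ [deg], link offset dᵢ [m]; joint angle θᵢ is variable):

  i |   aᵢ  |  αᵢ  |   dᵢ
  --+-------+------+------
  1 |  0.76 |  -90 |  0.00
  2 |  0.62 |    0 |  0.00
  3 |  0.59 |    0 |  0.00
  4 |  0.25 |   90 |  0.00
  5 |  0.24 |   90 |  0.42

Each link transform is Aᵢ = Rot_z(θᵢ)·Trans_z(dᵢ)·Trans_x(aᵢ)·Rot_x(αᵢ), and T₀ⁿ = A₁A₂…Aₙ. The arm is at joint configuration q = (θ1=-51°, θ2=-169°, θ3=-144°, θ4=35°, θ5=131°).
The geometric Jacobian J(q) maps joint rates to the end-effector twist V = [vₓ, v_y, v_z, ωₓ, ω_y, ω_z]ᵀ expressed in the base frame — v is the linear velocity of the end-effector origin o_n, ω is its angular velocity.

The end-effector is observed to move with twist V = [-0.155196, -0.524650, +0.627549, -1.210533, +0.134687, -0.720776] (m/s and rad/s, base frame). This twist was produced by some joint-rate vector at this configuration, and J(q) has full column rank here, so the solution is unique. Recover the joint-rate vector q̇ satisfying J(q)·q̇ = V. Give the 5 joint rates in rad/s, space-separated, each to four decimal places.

-0.5990 0.5550 -0.7530 -0.6580 -0.8750

o_n = [0.7591, -0.6496, -0.3464]
J₁: ẑ×o_n = [0.6496, 0.7591, -0.0000], ω = ẑ
J2: z=[0.7771, 0.6293, 0.0000] o=[0.4783, -0.5906, 0.0000] → [-0.2180, 0.2692, -0.2226, 0.7771, 0.6293, 0.0000]
J3: z=[0.7771, 0.6293, 0.0000] o=[0.0953, -0.1177, 0.1183] → [-0.2924, 0.3611, -0.8312, 0.7771, 0.6293, 0.0000]
J4: z=[0.7771, 0.6293, 0.0000] o=[0.3485, -0.4304, -0.3132] → [-0.0209, 0.0258, -0.4288, 0.7771, 0.6293, 0.0000]
J5: z=[0.6232, -0.7696, 0.1392] o=[0.3704, -0.4574, -0.5608] → [-0.1382, -0.0795, 0.1794, 0.6232, -0.7696, 0.1392]
q̇ = J⁺·V = [-0.5990, 0.5550, -0.7530, -0.6580, -0.8750]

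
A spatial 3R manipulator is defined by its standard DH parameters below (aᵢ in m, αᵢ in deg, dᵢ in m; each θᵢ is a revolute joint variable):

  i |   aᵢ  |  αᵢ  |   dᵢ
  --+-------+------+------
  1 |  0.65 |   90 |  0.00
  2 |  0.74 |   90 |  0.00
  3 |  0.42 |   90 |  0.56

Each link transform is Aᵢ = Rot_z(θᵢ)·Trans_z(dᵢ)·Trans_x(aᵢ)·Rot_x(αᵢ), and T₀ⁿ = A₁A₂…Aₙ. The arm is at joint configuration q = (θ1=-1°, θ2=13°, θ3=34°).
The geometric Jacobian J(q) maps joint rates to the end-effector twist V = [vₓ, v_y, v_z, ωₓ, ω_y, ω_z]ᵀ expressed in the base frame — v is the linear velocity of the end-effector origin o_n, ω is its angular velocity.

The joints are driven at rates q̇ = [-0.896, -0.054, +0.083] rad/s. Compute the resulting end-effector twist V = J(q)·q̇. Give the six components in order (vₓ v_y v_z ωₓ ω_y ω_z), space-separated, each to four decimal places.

-0.2749 -1.6697 -0.0684 0.0196 0.0537 -0.9769

o_n = [1.8319, -0.2669, -0.3009]
J₁: ẑ×o_n = [0.2669, 1.8319, -0.0000], ω = ẑ
J2: z=[-0.0175, -0.9998, 0.0000] o=[0.6499, -0.0113, 0.0000] → [0.3008, -0.0053, 1.1863, -0.0175, -0.9998, 0.0000]
J3: z=[0.2249, -0.0039, -0.9744] o=[1.3708, -0.0239, 0.1665] → [-0.2349, -0.3441, -0.0528, 0.2249, -0.0039, -0.9744]
V = J·q̇ = [-0.2749, -1.6697, -0.0684, 0.0196, 0.0537, -0.9769]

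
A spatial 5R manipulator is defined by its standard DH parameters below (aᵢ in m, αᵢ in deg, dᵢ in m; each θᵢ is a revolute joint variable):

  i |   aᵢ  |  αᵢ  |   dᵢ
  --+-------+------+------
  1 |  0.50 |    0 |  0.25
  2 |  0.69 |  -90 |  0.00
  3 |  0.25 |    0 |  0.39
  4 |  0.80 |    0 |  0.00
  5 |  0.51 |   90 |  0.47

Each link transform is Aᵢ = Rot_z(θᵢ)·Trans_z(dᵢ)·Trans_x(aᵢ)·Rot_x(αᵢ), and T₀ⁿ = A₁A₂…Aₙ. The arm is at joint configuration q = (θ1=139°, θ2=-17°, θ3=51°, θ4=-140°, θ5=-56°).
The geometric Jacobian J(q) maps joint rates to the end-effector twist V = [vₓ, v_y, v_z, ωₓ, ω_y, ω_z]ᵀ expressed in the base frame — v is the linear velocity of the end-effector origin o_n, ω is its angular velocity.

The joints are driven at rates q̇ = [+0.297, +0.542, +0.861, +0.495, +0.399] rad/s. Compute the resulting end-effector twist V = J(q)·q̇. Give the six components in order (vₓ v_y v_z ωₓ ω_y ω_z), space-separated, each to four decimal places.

o_n = [-1.3417, 0.2484, 1.1481]
J₁: ẑ×o_n = [-0.2484, -1.3417, 0.0000], ω = ẑ
J2: z=[0.0000, 0.0000, 1.0000] o=[-0.3774, 0.3280, 0.2500] → [0.0796, -0.9644, 0.0000, 0.0000, 0.0000, 1.0000]
J3: z=[-0.8480, -0.5299, 0.0000] o=[-0.7430, 0.9132, 0.2500] → [-0.4759, 0.7616, 0.2465, -0.8480, -0.5299, 0.0000]
J4: z=[-0.8480, -0.5299, 0.0000] o=[-1.1571, 0.8399, 0.0557] → [-0.5789, 0.9264, 0.4038, -0.8480, -0.5299, 0.0000]
J5: z=[-0.8480, -0.5299, 0.0000] o=[-1.1645, 0.8518, 0.8556] → [-0.1550, 0.2481, 0.4178, -0.8480, -0.5299, 0.0000]
V = J·q̇ = [-0.7888, 0.2922, 0.5788, -1.4883, -0.9300, 0.8390]

-0.7888 0.2922 0.5788 -1.4883 -0.9300 0.8390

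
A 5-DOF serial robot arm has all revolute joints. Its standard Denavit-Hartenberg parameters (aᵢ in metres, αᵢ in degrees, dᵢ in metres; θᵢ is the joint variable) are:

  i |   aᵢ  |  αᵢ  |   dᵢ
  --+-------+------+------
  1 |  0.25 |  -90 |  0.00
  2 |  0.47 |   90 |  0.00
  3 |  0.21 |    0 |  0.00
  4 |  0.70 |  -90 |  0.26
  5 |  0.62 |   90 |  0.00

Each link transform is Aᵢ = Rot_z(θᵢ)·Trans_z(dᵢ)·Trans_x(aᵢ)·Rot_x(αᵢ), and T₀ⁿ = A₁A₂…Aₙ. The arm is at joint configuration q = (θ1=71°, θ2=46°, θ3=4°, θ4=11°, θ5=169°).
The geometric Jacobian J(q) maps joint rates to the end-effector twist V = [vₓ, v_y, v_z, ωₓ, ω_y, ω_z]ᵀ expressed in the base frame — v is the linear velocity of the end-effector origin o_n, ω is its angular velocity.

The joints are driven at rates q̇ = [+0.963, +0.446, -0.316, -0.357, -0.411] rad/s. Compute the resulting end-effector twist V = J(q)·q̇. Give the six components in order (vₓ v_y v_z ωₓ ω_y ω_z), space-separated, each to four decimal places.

-0.8204 -0.1113 -0.5057 -0.1799 -0.3719 0.4190

o_n = [0.2520, 0.8495, -0.4539]
J₁: ẑ×o_n = [-0.8495, 0.2520, 0.0000], ω = ẑ
J2: z=[-0.9455, 0.3256, 0.0000] o=[0.0814, 0.2364, 0.0000] → [-0.1478, -0.4291, -0.6353, -0.9455, 0.3256, 0.0000]
J3: z=[0.2342, 0.6801, 0.6947] o=[0.1877, 0.5451, -0.3381] → [-0.2902, 0.0718, 0.0276, 0.2342, 0.6801, 0.6947]
J4: z=[0.2342, 0.6801, 0.6947] o=[0.2212, 0.6874, -0.4888] → [-0.0888, 0.0132, 0.0170, 0.2342, 0.6801, 0.6947]
J5: z=[-0.9718, 0.1445, 0.1862] o=[0.2637, 1.3674, -0.7946] → [0.1456, 0.3289, 0.5050, -0.9718, 0.1445, 0.1862]
V = J·q̇ = [-0.8204, -0.1113, -0.5057, -0.1799, -0.3719, 0.4190]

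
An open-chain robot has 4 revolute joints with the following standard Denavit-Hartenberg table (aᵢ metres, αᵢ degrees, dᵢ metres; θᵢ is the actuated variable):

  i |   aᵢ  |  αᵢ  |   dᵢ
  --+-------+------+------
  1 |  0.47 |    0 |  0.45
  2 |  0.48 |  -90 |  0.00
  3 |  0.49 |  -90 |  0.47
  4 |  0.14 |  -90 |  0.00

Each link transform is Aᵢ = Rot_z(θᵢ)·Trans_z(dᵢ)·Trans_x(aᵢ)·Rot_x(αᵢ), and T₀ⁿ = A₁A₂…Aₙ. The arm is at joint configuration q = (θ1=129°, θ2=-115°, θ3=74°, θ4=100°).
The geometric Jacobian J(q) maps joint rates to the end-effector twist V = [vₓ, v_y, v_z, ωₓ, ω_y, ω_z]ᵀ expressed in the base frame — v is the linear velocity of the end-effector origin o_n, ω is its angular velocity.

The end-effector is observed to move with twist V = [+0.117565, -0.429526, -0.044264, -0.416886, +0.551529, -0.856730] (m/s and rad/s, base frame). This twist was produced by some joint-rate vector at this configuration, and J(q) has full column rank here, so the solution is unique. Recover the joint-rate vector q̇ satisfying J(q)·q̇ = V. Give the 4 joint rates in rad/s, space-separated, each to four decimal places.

o_n = [0.2142, 0.8347, 0.0024]
J₁: ẑ×o_n = [-0.8347, 0.2142, 0.0000], ω = ẑ
J2: z=[0.0000, 0.0000, 1.0000] o=[-0.2958, 0.3653, 0.4500] → [-0.4694, 0.5099, 0.0000, 0.0000, 0.0000, 1.0000]
J3: z=[-0.2419, 0.9703, 0.0000] o=[0.1700, 0.4814, 0.4500] → [-0.4344, -0.1083, -0.1284, -0.2419, 0.9703, 0.0000]
J4: z=[-0.9327, -0.2326, -0.2756] o=[0.1873, 0.9701, -0.0210] → [-0.0428, 0.0144, 0.1325, -0.9327, -0.2326, -0.2756]
q̇ = J⁺·V = [-0.1100, -0.6690, 0.6360, 0.2820]

-0.1100 -0.6690 0.6360 0.2820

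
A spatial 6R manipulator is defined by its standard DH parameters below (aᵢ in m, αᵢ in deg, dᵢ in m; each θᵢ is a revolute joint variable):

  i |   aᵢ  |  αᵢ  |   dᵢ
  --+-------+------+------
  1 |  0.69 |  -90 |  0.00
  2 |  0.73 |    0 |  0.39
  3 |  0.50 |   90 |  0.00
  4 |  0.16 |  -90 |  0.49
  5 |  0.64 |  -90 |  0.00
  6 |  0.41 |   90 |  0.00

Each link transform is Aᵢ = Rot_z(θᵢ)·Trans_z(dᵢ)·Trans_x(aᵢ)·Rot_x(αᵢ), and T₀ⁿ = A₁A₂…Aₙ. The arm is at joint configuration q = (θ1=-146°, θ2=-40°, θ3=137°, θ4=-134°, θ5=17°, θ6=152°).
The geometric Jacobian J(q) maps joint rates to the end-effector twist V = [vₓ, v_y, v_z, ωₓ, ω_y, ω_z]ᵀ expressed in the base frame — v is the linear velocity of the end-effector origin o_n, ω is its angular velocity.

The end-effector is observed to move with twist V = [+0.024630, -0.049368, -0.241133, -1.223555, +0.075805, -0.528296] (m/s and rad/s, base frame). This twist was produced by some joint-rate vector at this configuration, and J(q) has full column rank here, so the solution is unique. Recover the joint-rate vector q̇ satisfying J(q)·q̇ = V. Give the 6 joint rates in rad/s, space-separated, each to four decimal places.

0.1180 0.5940 -0.6360 0.5730 0.8660 -0.4920

o_n = [-1.2438, -1.1011, 0.3542]
J₁: ẑ×o_n = [1.1011, -1.2438, 0.0000], ω = ẑ
J2: z=[0.5592, -0.8290, 0.0000] o=[-0.5720, -0.3858, 0.0000] → [-0.2936, -0.1981, -0.9569, 0.5592, -0.8290, 0.0000]
J3: z=[0.5592, -0.8290, 0.0000] o=[-0.8176, -1.0219, 0.4692] → [0.0954, 0.0643, -0.3977, 0.5592, -0.8290, 0.0000]
J4: z=[-0.8229, -0.5550, -0.1219] o=[-0.7670, -0.9878, -0.0270] → [-0.2254, 0.3718, -0.1713, -0.8229, -0.5550, -0.1219]
J5: z=[-0.3158, 0.6249, -0.7140] o=[-1.2458, -1.1719, 0.0236] → [0.2572, 0.1029, -0.0236, -0.3158, 0.6249, -0.7140]
J6: z=[0.9250, 0.3703, -0.0850] o=[-1.3810, -0.7320, 0.4684] → [-0.0737, 0.0939, -0.3922, 0.9250, 0.3703, -0.0850]
q̇ = J⁺·V = [0.1180, 0.5940, -0.6360, 0.5730, 0.8660, -0.4920]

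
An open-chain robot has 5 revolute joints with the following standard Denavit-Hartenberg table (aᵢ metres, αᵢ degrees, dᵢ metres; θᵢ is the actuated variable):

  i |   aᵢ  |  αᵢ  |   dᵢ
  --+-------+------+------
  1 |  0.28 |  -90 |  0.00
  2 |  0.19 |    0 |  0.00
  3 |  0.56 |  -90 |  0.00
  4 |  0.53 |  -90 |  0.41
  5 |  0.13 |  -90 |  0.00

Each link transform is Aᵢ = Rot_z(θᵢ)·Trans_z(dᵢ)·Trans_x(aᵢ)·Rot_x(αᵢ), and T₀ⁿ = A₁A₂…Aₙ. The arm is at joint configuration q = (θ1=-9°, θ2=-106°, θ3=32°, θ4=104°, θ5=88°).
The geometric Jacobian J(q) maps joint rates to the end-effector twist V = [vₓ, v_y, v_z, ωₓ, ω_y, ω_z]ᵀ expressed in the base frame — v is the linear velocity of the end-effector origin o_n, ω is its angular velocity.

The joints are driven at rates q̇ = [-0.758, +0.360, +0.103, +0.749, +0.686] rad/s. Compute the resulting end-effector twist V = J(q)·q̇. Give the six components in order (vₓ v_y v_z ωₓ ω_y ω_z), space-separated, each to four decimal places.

o_n = [0.5269, -0.6086, 0.5194]
J₁: ẑ×o_n = [0.6086, 0.5269, -0.0000], ω = ẑ
J2: z=[0.1564, 0.9877, 0.0000] o=[0.2766, -0.0438, 0.0000] → [0.5130, -0.0813, -0.3356, 0.1564, 0.9877, 0.0000]
J3: z=[0.1564, 0.9877, 0.0000] o=[0.2248, -0.0356, 0.1826] → [0.3327, -0.0527, -0.3879, 0.1564, 0.9877, 0.0000]
J4: z=[0.9494, -0.1504, -0.2756] o=[0.3773, -0.0598, 0.7209] → [-0.1210, 0.1501, -0.4986, 0.9494, -0.1504, -0.2756]
J5: z=[-0.2263, 0.2808, -0.9327] o=[0.6512, -0.6238, 0.4847] → [0.0240, 0.1238, 0.0315, -0.2263, 0.2808, -0.9327]
V = J·q̇ = [-0.3165, -0.2367, -0.5126, 0.6283, 0.5373, -1.6043]

-0.3165 -0.2367 -0.5126 0.6283 0.5373 -1.6043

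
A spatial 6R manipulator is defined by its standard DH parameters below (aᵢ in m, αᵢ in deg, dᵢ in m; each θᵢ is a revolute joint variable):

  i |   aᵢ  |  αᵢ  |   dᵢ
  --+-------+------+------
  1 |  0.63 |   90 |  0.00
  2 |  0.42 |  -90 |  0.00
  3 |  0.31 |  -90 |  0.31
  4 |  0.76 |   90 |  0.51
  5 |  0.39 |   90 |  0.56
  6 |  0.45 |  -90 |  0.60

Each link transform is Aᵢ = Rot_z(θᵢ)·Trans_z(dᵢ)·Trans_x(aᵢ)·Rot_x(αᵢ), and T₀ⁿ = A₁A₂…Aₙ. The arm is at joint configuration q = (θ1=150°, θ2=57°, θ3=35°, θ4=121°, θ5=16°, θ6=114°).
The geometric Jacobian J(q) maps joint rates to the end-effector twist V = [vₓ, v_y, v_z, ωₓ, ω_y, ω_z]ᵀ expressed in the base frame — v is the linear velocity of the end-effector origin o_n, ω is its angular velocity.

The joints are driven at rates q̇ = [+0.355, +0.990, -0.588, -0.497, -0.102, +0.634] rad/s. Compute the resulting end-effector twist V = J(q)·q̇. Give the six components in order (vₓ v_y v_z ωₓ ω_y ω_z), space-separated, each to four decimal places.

o_n = [-1.9596, 0.7675, 0.1155]
J₁: ẑ×o_n = [-0.7675, -1.9596, 0.0000], ω = ẑ
J2: z=[0.5000, 0.8660, 0.0000] o=[-0.5456, 0.3150, 0.0000] → [0.1000, -0.0577, 1.4508, 0.5000, 0.8660, 0.0000]
J3: z=[0.7263, -0.4193, 0.5446] o=[-0.7437, 0.4294, 0.3522] → [-0.0849, -0.4903, -0.2643, 0.7263, -0.4193, 0.5446]
J4: z=[-0.1390, -0.8656, -0.4810] o=[-0.7272, 0.2145, 0.7340] → [0.8014, 0.5068, -1.1437, -0.1390, -0.8656, -0.4810]
J5: z=[-0.9511, -0.0186, 0.3084] o=[-1.0078, 0.1534, -0.1350] → [-0.1940, -0.0553, -0.6018, -0.9511, -0.0186, 0.3084]
J6: z=[0.0576, 0.9700, 0.2362] o=[-1.6588, 0.2375, -0.3217] → [0.2988, -0.0962, 0.3224, 0.0576, 0.9700, 0.2362]
V = J·q̇ = [-0.3126, -0.7718, 2.4259, 0.2706, 2.1510, 0.3921]

-0.3126 -0.7718 2.4259 0.2706 2.1510 0.3921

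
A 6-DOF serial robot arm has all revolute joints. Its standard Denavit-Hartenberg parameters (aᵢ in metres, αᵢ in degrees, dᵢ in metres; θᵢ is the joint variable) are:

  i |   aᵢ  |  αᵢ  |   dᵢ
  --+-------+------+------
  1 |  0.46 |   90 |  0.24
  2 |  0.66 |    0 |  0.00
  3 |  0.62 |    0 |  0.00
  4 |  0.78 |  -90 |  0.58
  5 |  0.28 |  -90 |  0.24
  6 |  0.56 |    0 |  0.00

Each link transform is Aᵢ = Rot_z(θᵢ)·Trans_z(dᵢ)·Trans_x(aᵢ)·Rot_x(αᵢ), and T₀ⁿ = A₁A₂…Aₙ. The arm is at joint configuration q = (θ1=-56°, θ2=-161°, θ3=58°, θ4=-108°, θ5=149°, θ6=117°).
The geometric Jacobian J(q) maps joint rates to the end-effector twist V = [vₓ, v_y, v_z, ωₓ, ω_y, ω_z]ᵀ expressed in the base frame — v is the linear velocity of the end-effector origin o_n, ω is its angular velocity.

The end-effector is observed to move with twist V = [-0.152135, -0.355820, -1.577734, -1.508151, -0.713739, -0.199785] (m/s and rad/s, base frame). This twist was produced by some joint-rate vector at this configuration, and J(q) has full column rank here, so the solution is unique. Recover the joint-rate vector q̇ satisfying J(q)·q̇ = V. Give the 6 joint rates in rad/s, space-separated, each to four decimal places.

o_n = [-0.9283, 0.3627, 0.0333]
J₁: ẑ×o_n = [-0.3627, -0.9283, 0.0000], ω = ẑ
J2: z=[-0.8290, -0.5592, 0.0000] o=[0.2572, -0.3814, 0.2400] → [0.1156, -0.1713, -1.2798, -0.8290, -0.5592, 0.0000]
J3: z=[-0.8290, -0.5592, 0.0000] o=[-0.0917, 0.1360, 0.0251] → [-0.0046, 0.0068, -0.6558, -0.8290, -0.5592, 0.0000]
J4: z=[-0.8290, -0.5592, 0.0000] o=[-0.1697, 0.2516, -0.5790] → [-0.3424, 0.5076, -0.5163, -0.8290, -0.5592, 0.0000]
J5: z=[-0.2880, 0.4270, -0.8572] o=[-1.0244, 0.4816, -0.1773] → [-0.0119, -0.0218, -0.0068, -0.2880, 0.4270, -0.8572]
J6: z=[-0.4638, -0.8453, -0.2653] o=[-0.8590, 0.4941, -0.5066] → [-0.4913, 0.2688, 0.0024, -0.4638, -0.8453, -0.2653]
q̇ = J⁺·V = [0.3420, 0.9440, 0.4020, 0.1980, 0.5940, 0.1230]

0.3420 0.9440 0.4020 0.1980 0.5940 0.1230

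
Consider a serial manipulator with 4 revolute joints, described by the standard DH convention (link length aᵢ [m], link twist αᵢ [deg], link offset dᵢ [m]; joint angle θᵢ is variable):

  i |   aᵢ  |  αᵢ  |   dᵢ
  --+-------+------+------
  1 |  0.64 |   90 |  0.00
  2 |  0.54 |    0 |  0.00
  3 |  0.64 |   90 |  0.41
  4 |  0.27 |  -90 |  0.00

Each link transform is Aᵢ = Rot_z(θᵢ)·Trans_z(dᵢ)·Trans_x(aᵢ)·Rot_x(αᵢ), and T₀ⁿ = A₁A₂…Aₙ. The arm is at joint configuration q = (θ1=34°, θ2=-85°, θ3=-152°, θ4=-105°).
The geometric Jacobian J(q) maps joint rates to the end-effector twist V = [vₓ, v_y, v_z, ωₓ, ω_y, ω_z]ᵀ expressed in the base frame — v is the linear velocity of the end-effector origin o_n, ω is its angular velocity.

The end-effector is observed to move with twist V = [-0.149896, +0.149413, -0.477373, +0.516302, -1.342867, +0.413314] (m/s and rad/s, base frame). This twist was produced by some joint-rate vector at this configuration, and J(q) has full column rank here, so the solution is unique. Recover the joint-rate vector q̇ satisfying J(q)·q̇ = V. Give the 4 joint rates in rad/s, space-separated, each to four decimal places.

0.6230 0.8960 0.5060 -0.3850

o_n = [0.3956, 0.0869, -0.0598]
J₁: ẑ×o_n = [-0.0869, 0.3956, 0.0000], ω = ẑ
J2: z=[0.5592, -0.8290, 0.0000] o=[0.5306, 0.3579, 0.0000] → [0.0496, 0.0334, -0.2634, 0.5592, -0.8290, 0.0000]
J3: z=[0.5592, -0.8290, 0.0000] o=[0.5696, 0.3842, -0.5379] → [-0.3964, -0.2674, -0.3105, 0.5592, -0.8290, 0.0000]
J4: z=[0.6953, 0.4690, 0.5446] o=[0.5099, -0.1506, -0.0012] → [-0.1568, -0.0215, 0.2187, 0.6953, 0.4690, 0.5446]
q̇ = J⁺·V = [0.6230, 0.8960, 0.5060, -0.3850]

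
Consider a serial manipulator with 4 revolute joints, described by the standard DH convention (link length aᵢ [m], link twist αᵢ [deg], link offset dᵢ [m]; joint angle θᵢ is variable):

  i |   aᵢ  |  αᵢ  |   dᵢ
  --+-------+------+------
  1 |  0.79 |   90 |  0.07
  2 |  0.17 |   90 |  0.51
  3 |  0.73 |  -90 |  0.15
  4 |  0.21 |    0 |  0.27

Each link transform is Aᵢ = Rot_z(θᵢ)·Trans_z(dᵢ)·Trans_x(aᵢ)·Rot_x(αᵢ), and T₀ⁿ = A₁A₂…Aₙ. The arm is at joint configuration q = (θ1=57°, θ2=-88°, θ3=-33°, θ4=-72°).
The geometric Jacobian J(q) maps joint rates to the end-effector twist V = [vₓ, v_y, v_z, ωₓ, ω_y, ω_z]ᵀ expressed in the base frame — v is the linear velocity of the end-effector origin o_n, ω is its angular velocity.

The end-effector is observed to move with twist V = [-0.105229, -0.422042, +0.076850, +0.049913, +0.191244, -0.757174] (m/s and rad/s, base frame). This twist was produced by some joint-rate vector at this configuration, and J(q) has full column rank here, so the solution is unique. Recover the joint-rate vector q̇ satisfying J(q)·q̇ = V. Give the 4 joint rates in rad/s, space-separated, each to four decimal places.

o_n = [0.5132, 0.2329, -0.9253]
J₁: ẑ×o_n = [-0.2329, 0.5132, 0.0000], ω = ẑ
J2: z=[0.8387, -0.5446, 0.0000] o=[0.4303, 0.6625, 0.0700] → [0.5421, 0.8347, -0.3152, 0.8387, -0.5446, 0.0000]
J3: z=[-0.5443, -0.8382, -0.0349] o=[0.8612, 0.3898, -0.0999] → [0.6864, -0.4371, -0.2064, -0.5443, -0.8382, -0.0349]
J4: z=[0.7137, -0.4408, -0.5443] o=[0.4578, 0.4985, -0.7170] → [-0.0527, 0.1185, -0.1651, 0.7137, -0.4408, -0.5443]
q̇ = J⁺·V = [-0.6580, -0.2250, -0.1840, 0.1940]

-0.6580 -0.2250 -0.1840 0.1940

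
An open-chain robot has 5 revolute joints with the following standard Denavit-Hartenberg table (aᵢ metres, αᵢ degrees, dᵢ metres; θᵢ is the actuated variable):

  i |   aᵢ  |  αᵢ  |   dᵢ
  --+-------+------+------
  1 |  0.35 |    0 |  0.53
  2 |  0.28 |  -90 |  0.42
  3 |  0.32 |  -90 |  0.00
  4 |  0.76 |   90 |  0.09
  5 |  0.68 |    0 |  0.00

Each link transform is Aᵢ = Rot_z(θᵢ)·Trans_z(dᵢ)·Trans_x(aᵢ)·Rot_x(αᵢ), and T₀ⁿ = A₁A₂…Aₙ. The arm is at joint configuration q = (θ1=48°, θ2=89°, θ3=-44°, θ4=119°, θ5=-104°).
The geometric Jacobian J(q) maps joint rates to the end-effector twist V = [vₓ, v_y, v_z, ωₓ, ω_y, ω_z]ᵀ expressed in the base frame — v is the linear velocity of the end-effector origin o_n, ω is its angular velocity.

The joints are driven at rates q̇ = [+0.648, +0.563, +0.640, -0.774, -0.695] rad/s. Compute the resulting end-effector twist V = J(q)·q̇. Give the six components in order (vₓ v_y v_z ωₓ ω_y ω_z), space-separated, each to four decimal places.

-1.2631 1.0840 0.5911 0.0467 -1.3794 1.3455

o_n = [0.6576, 0.5774, 1.3816]
J₁: ẑ×o_n = [-0.5774, 0.6576, 0.0000], ω = ẑ
J2: z=[0.0000, 0.0000, 1.0000] o=[0.2342, 0.2601, 0.5300] → [-0.3173, 0.4234, 0.0000, 0.0000, 0.0000, 1.0000]
J3: z=[-0.6820, -0.7314, 0.0000] o=[0.0294, 0.4511, 0.9500] → [-0.3157, 0.2944, 0.3733, -0.6820, -0.7314, 0.0000]
J4: z=[-0.5080, 0.4738, -0.7193] o=[-0.1389, 0.6080, 1.1723] → [0.0771, -0.4667, -0.3618, -0.5080, 0.4738, -0.7193]
J5: z=[-0.1295, 0.7836, 0.6076] o=[0.4625, 0.9561, 0.8516] → [0.6454, 0.1872, -0.1039, -0.1295, 0.7836, 0.6076]
V = J·q̇ = [-1.2631, 1.0840, 0.5911, 0.0467, -1.3794, 1.3455]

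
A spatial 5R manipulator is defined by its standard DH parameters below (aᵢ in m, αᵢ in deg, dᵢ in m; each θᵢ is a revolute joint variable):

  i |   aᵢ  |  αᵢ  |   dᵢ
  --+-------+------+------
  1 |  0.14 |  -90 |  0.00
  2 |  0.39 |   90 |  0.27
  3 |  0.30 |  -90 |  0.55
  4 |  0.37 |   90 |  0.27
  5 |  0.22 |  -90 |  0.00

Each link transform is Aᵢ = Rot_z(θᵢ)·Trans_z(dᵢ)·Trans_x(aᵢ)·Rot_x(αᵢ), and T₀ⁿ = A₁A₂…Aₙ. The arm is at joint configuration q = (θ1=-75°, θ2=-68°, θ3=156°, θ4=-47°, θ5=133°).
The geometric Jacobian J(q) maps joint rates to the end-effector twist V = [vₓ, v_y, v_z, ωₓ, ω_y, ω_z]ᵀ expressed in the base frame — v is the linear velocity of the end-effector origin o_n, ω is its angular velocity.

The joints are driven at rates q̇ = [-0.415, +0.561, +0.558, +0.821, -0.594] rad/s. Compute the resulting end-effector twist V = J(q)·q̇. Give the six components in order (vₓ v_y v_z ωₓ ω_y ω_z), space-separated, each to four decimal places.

-0.0578 -0.1027 0.2993 -0.1194 0.3982 -1.0353

o_n = [-0.0960, 0.5878, 0.0842]
J₁: ẑ×o_n = [-0.5878, -0.0960, 0.0000], ω = ẑ
J2: z=[0.9659, 0.2588, 0.0000] o=[0.0362, -0.1352, 0.0000] → [0.0218, -0.0814, 0.7327, 0.9659, 0.2588, 0.0000]
J3: z=[-0.2400, 0.8956, 0.3746] o=[0.3348, -0.2065, 0.3616] → [-0.5460, -0.2280, 0.1953, -0.2400, 0.8956, 0.3746]
J4: z=[-0.9219, -0.0893, -0.3771] o=[0.2942, 0.4169, 0.3135] → [0.0850, -0.0642, -0.1925, -0.9219, -0.0893, -0.3771]
J5: z=[-0.3862, 0.2920, 0.8750] o=[0.0571, 0.7451, 0.0993] → [0.1332, -0.1398, 0.1054, -0.3862, 0.2920, 0.8750]
V = J·q̇ = [-0.0578, -0.1027, 0.2993, -0.1194, 0.3982, -1.0353]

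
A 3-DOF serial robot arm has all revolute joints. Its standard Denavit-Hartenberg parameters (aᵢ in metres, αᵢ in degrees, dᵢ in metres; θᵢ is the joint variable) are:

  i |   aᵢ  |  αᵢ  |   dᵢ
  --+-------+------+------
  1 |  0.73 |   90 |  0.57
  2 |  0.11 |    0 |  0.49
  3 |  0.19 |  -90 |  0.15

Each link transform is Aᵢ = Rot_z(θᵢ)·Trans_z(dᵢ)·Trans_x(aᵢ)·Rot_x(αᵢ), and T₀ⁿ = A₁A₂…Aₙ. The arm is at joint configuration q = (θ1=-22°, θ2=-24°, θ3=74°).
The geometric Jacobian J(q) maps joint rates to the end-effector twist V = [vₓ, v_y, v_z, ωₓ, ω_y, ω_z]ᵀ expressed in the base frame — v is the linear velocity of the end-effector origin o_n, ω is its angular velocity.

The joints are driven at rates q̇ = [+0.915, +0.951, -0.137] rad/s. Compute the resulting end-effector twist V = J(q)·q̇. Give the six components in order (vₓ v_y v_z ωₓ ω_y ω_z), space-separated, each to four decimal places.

o_n = [0.6435, -0.9503, 0.6708]
J₁: ẑ×o_n = [0.9503, 0.6435, -0.0000], ω = ẑ
J2: z=[-0.3746, -0.9272, 0.0000] o=[0.6768, -0.2735, 0.5700] → [-0.0935, 0.0378, 0.2226, -0.3746, -0.9272, 0.0000]
J3: z=[-0.3746, -0.9272, 0.0000] o=[0.5865, -0.7654, 0.5253] → [-0.1350, 0.0545, 0.1221, -0.3746, -0.9272, 0.0000]
V = J·q̇ = [0.7991, 0.6173, 0.1950, -0.3049, -0.7547, 0.9150]

0.7991 0.6173 0.1950 -0.3049 -0.7547 0.9150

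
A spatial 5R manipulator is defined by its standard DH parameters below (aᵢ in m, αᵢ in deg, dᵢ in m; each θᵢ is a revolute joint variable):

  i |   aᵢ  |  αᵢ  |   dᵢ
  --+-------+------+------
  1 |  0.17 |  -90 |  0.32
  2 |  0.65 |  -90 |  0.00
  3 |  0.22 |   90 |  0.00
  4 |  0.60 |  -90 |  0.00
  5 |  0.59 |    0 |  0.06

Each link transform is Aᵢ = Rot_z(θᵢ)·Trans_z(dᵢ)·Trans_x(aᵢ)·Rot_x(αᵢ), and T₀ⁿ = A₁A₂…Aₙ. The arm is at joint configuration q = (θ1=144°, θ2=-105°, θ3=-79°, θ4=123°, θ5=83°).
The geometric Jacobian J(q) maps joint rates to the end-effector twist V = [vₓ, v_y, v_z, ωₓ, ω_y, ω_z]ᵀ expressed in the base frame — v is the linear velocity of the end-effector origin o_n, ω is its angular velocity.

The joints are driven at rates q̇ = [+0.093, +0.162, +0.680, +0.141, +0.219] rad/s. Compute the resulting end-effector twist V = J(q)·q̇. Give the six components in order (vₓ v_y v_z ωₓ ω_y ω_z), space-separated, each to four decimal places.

0.0973 0.3476 -0.2622 -0.4796 0.3378 0.0706

o_n = [-0.1248, 0.4669, 1.6043]
J₁: ẑ×o_n = [-0.4669, -0.1248, 0.0000], ω = ẑ
J2: z=[-0.5878, -0.8090, 0.0000] o=[-0.1375, 0.0999, 0.3200] → [-1.0390, 0.7549, -0.2054, -0.5878, -0.8090, 0.0000]
J3: z=[-0.7815, 0.5678, 0.2588] o=[-0.0014, 0.0010, 0.9479] → [0.2521, 0.4811, -0.2940, -0.7815, 0.5678, 0.2588]
J4: z=[-0.3177, -0.0050, -0.9482] o=[-0.1196, -0.1801, 0.9884] → [0.6104, 0.2006, -0.2056, -0.3177, -0.0050, -0.9482]
J5: z=[0.8760, 0.3812, -0.2955] o=[-0.3373, 0.3746, 1.0584] → [0.2354, -0.5410, -0.0002, 0.8760, 0.3812, -0.2955]
V = J·q̇ = [0.0973, 0.3476, -0.2622, -0.4796, 0.3378, 0.0706]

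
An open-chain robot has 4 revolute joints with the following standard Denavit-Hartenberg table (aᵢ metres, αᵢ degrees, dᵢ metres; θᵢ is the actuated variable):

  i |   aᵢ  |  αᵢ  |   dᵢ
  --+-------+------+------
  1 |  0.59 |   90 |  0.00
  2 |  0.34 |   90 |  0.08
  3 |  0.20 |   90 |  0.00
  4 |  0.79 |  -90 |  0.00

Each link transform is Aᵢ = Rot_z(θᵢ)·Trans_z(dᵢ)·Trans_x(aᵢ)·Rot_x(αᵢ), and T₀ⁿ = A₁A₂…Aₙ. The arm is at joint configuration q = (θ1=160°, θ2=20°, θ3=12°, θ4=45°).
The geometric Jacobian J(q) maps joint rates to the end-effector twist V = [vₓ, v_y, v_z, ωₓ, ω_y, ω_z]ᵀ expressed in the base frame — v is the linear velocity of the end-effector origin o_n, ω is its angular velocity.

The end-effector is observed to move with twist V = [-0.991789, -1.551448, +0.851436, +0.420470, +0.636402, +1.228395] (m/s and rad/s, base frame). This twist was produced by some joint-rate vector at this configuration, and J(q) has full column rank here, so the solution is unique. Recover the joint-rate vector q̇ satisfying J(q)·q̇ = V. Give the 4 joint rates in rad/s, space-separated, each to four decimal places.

o_n = [-1.6081, 0.8383, -0.1548]
J₁: ẑ×o_n = [-0.8383, -1.6081, 0.0000], ω = ẑ
J2: z=[0.3420, 0.9397, 0.0000] o=[-0.5544, 0.2018, 0.0000] → [-0.1455, 0.0530, 1.2078, 0.3420, 0.9397, 0.0000]
J3: z=[-0.3214, 0.1170, -0.9397] o=[-0.8273, 0.3862, 0.1163] → [0.3931, 0.6466, -0.0539, -0.3214, 0.1170, -0.9397]
J4: z=[-0.5181, -0.8523, 0.0711] o=[-0.9858, 0.4882, 0.1832] → [0.2632, -0.2194, -0.7118, -0.5181, -0.8523, 0.0711]
q̇ = J⁺·V = [0.8290, 0.6000, -0.4360, -0.1450]

0.8290 0.6000 -0.4360 -0.1450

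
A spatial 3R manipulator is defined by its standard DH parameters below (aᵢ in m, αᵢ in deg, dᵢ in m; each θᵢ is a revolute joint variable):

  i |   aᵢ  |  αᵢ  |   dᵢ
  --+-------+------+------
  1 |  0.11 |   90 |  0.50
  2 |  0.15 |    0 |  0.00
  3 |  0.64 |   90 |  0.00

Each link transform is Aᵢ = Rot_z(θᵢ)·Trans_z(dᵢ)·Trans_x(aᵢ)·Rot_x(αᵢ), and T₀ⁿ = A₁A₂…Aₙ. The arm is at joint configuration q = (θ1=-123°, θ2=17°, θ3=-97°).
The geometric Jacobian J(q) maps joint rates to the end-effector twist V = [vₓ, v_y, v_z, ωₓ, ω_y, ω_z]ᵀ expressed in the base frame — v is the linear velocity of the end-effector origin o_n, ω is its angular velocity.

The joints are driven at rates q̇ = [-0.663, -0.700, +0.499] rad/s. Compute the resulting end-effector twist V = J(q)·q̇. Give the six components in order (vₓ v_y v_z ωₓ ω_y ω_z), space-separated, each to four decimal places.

-0.1504 0.2121 -0.1228 0.1686 -0.1095 -0.6630

o_n = [-0.1986, -0.3058, -0.0864]
J₁: ẑ×o_n = [0.3058, -0.1986, 0.0000], ω = ẑ
J2: z=[-0.8387, 0.5446, 0.0000] o=[-0.0599, -0.0923, 0.5000] → [-0.3194, -0.4918, 0.2546, -0.8387, 0.5446, 0.0000]
J3: z=[-0.8387, 0.5446, 0.0000] o=[-0.1380, -0.2126, 0.5439] → [-0.3433, -0.5286, 0.1111, -0.8387, 0.5446, 0.0000]
V = J·q̇ = [-0.1504, 0.2121, -0.1228, 0.1686, -0.1095, -0.6630]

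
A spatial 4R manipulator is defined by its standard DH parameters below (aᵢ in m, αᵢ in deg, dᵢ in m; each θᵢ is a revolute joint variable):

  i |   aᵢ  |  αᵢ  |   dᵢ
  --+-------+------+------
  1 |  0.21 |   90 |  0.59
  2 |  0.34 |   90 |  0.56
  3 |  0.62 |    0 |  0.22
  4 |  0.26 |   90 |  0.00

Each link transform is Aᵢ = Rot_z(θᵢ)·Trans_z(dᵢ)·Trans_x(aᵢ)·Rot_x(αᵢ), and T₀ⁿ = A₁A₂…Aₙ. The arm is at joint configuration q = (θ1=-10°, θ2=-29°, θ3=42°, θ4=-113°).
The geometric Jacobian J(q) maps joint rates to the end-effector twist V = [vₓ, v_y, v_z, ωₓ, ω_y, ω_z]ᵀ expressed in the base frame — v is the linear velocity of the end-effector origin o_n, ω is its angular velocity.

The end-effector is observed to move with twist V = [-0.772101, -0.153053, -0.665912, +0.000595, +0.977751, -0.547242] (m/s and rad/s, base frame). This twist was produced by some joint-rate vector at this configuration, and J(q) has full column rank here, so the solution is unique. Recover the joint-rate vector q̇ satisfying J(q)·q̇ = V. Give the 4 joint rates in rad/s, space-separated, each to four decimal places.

o_n = [0.7378, -0.8704, -0.0317]
J₁: ẑ×o_n = [0.8704, 0.7378, -0.0000], ω = ẑ
J2: z=[-0.1736, -0.9848, 0.0000] o=[0.2068, -0.0365, 0.5900] → [0.6122, -0.1080, 0.6677, -0.1736, -0.9848, 0.0000]
J3: z=[-0.4774, 0.0842, -0.8746] o=[0.4024, -0.6396, 0.4252] → [-0.2403, -0.5114, 0.0819, -0.4774, 0.0842, -0.8746]
J4: z=[-0.4774, 0.0842, -0.8746] o=[0.6222, -1.0996, 0.0094] → [0.1970, -0.1207, -0.1192, -0.4774, 0.0842, -0.8746]
q̇ = J⁺·V = [-0.2420, -0.9630, 0.0930, 0.2560]

-0.2420 -0.9630 0.0930 0.2560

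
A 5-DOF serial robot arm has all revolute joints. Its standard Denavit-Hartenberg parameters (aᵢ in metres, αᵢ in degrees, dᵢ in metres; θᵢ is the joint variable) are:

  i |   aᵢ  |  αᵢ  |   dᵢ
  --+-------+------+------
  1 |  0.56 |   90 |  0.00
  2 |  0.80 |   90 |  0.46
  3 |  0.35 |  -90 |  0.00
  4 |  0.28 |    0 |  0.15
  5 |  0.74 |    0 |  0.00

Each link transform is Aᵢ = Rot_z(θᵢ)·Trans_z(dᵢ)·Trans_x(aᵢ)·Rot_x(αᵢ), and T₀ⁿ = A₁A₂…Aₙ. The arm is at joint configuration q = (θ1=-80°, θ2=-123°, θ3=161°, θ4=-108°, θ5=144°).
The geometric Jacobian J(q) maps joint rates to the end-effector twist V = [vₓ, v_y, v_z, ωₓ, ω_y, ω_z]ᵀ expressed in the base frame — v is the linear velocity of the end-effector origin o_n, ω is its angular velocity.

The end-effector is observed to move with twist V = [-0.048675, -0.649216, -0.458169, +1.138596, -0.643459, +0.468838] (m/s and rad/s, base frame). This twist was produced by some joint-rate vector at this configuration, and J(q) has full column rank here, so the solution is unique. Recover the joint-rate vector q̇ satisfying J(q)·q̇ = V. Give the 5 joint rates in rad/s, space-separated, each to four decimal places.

0.6850 -0.2210 -0.8150 0.9110 -0.0770

o_n = [-0.4619, -0.8291, -0.0382]
J₁: ẑ×o_n = [0.8291, -0.4619, 0.0000], ω = ẑ
J2: z=[-0.9848, -0.1736, 0.0000] o=[0.0972, -0.5515, 0.0000] → [0.0066, -0.0376, 0.1763, -0.9848, -0.1736, 0.0000]
J3: z=[-0.1456, 0.8259, 0.5446] o=[-0.4314, -0.2023, -0.6709] → [0.8640, 0.0756, 0.1165, -0.1456, 0.8259, 0.5446]
J4: z=[0.9619, -0.0104, 0.2730] o=[-0.5123, -0.3996, -0.3934] → [0.1136, -0.3279, -0.4127, 0.9619, -0.0104, 0.2730]
J5: z=[0.9619, -0.0104, 0.2730] o=[-0.3868, -0.1324, -0.2760] → [0.1877, -0.2493, -0.6710, 0.9619, -0.0104, 0.2730]
q̇ = J⁺·V = [0.6850, -0.2210, -0.8150, 0.9110, -0.0770]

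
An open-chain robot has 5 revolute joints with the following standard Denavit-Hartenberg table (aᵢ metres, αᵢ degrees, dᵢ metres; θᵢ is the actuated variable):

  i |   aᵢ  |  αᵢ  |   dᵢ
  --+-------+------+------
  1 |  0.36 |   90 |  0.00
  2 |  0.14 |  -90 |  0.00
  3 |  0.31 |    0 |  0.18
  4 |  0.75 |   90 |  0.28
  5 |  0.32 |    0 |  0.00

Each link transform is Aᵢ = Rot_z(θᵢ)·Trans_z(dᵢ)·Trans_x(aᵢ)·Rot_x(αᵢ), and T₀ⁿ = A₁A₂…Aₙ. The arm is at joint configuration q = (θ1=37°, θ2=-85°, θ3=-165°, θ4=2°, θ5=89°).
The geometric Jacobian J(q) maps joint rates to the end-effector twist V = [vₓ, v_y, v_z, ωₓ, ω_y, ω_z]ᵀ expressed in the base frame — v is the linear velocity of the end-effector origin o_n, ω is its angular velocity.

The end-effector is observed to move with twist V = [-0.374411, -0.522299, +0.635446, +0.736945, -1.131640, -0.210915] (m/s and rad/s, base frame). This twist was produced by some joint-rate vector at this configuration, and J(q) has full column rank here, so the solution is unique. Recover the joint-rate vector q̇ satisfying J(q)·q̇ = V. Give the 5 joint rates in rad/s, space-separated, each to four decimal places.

o_n = [1.0279, 0.3975, 0.9466]
J₁: ẑ×o_n = [-0.3975, 1.0279, 0.0000], ω = ẑ
J2: z=[0.6018, -0.7986, 0.0000] o=[0.2875, 0.2167, 0.0000] → [-0.7560, -0.5697, 0.7001, 0.6018, -0.7986, 0.0000]
J3: z=[0.7956, 0.5995, 0.0872] o=[0.2973, 0.2240, -0.1395] → [0.6360, -0.8004, -0.3000, 0.7956, 0.5995, 0.0872]
J4: z=[0.7956, 0.5995, 0.0872] o=[0.4679, 0.2521, 0.1745] → [0.4502, -0.5655, -0.2201, 0.7956, 0.5995, 0.0872]
J5: z=[-0.5959, 0.7484, 0.2913] o=[0.7727, 0.2073, 0.9134] → [-0.0306, 0.0941, -0.3043, -0.5959, 0.7484, 0.2913]
q̇ = J⁺·V = [0.0170, 0.6310, 0.7370, -0.8490, -0.7490]

0.0170 0.6310 0.7370 -0.8490 -0.7490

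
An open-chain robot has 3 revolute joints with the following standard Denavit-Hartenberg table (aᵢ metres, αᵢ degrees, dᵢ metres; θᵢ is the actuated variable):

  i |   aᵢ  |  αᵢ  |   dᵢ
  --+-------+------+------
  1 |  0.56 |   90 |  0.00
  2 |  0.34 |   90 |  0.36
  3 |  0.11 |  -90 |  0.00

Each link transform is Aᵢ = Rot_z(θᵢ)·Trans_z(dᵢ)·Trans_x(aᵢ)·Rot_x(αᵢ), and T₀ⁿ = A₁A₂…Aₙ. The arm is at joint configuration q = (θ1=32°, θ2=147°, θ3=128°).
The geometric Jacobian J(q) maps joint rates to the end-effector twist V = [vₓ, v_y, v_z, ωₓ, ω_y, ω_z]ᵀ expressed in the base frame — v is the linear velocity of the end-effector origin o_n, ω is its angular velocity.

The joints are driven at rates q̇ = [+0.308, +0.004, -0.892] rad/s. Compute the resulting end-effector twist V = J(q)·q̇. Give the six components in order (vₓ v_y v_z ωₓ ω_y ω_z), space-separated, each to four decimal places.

o_n = [0.5180, -0.2031, 0.1483]
J₁: ẑ×o_n = [0.2031, 0.5180, -0.0000], ω = ẑ
J2: z=[0.5299, -0.8480, 0.0000] o=[0.4749, 0.2968, 0.0000] → [-0.1258, -0.0786, -0.2284, 0.5299, -0.8480, 0.0000]
J3: z=[0.4619, 0.2886, 0.8387] o=[0.4239, -0.1596, 0.1852] → [0.0258, 0.0960, -0.0472, 0.4619, 0.2886, 0.8387]
V = J·q̇ = [0.0391, 0.0736, 0.0412, -0.4099, -0.2608, -0.4401]

0.0391 0.0736 0.0412 -0.4099 -0.2608 -0.4401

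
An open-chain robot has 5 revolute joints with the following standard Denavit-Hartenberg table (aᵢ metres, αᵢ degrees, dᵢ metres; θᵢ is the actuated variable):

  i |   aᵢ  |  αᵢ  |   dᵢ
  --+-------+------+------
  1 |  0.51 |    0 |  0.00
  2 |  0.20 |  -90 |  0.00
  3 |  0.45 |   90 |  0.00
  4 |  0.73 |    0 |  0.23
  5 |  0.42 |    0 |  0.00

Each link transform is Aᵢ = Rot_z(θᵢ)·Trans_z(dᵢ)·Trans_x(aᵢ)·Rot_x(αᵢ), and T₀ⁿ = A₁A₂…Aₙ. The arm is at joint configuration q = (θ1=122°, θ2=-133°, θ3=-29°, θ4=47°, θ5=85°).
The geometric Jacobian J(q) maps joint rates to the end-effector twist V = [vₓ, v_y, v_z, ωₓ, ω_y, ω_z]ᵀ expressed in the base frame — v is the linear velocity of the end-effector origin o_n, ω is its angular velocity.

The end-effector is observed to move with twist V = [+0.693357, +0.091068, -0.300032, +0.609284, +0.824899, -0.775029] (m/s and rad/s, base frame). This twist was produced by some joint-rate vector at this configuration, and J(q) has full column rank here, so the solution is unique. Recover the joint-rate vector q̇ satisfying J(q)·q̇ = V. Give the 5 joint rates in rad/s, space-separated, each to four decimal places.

o_n = [0.5505, 1.1348, 0.5244]
J₁: ẑ×o_n = [-1.1348, 0.5505, 0.0000], ω = ẑ
J2: z=[0.0000, 0.0000, 1.0000] o=[-0.2703, 0.4325, 0.0000] → [-0.7023, 0.8208, 0.0000, 0.0000, 0.0000, 1.0000]
J3: z=[0.1908, 0.9816, 0.0000] o=[-0.0739, 0.3943, 0.0000] → [0.5148, -0.1001, -0.4717, 0.1908, 0.9816, 0.0000]
J4: z=[-0.4759, 0.0925, 0.8746] o=[0.3124, 0.3192, 0.2182] → [-0.6850, 0.3540, -0.4102, -0.4759, 0.0925, 0.8746]
J5: z=[-0.4759, 0.0925, 0.8746] o=[0.7323, 0.7815, 0.6607] → [-0.3216, -0.2238, -0.1513, -0.4759, 0.0925, 0.8746]
q̇ = J⁺·V = [0.1400, -0.1200, 0.9260, 0.0030, -0.9120]

0.1400 -0.1200 0.9260 0.0030 -0.9120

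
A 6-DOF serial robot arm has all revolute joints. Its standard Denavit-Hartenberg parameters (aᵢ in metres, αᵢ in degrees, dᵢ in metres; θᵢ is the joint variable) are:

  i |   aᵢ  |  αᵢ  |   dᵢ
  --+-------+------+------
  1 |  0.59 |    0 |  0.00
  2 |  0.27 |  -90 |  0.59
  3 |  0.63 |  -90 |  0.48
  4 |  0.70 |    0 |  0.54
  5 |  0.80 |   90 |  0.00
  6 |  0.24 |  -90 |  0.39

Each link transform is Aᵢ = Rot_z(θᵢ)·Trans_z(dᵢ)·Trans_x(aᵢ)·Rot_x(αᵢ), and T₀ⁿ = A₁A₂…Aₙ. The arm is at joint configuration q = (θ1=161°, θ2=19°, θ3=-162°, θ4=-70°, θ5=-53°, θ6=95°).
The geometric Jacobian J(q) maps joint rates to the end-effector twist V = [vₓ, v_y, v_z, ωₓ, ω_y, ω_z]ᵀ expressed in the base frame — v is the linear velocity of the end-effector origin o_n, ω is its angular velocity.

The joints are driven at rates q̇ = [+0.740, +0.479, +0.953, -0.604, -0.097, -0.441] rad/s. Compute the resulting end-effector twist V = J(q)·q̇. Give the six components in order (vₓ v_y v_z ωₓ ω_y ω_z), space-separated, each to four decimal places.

0.3122 -0.6049 -0.3497 0.5684 -1.1932 0.6666

o_n = [-0.9564, -1.3867, 1.3674]
J₁: ẑ×o_n = [1.3867, -0.9564, 0.0000], ω = ẑ
J2: z=[0.0000, 0.0000, 1.0000] o=[-0.5579, 0.1921, 0.0000] → [1.5788, -0.3985, 0.0000, 0.0000, 0.0000, 1.0000]
J3: z=[0.0000, -1.0000, 0.0000] o=[-0.8279, 0.1921, 0.5900] → [-0.7774, -0.0000, -0.1285, 0.0000, -1.0000, 0.0000]
J4: z=[-0.3090, -0.0000, 0.9511] o=[-0.2287, -0.2879, 0.7847] → [1.0450, -0.5120, 0.3395, -0.3090, -0.0000, 0.9511]
J5: z=[-0.3090, -0.0000, 0.9511] o=[-0.1679, -0.9457, 1.3722] → [0.4194, -0.7514, 0.1363, -0.3090, -0.0000, 0.9511]
J6: z=[-0.7976, 0.5446, -0.2592] o=[-0.5822, -1.6166, 1.2376] → [0.1303, 0.2005, 0.0203, -0.7976, 0.5446, -0.2592]
V = J·q̇ = [0.3122, -0.6049, -0.3497, 0.5684, -1.1932, 0.6666]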